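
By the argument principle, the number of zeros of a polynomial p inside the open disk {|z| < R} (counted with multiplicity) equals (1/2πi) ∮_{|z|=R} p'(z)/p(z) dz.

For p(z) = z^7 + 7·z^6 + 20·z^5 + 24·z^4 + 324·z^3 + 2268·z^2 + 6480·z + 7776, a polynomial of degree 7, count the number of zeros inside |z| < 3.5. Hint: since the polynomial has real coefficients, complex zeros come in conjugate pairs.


The zeros of p are: (3 + 3i), (3 - 3i), -3, (-3 + 3i), (-3 - 3i), (-2 + 2i), (-2 - 2i).
Their magnitudes are: 4.243, 4.243, 3, 4.243, 4.243, 2.828, 2.828.
Zeros with |z| < R = 3.5: -3, (-2 + 2i), (-2 - 2i).
Count = 3.
By the argument principle, (1/2πi) ∮_{|z|=R} p'(z)/p(z) dz equals exactly this count.

Number of zeros inside |z| < 3.5: 3.


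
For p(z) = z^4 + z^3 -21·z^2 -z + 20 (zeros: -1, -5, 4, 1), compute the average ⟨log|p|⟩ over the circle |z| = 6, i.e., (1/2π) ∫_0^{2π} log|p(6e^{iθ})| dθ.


Zeros: -5, -1, 1, 4; r = 6.
Inside |z| < r: -5, -1, 1, 4. Outside (|z| ≥ r): ∅.
p(0) = 20, so log|p(0)| = log(20) = 2.9957.
Apply Jensen: I(r) = log|p(0)| + Σ_k log(r/|z_k|), summed over zeros inside |z| < r.
  log(r/|z_k|) for z_k = -1: log(6/1) = 1.7918
  log(r/|z_k|) for z_k = -5: log(6/5) = 0.1823
  log(r/|z_k|) for z_k = 4: log(6/4) = 0.4055
  log(r/|z_k|) for z_k = 1: log(6/1) = 1.7918
Sum over inside zeros: 4.1713.
I(r) = log|p(0)| + (inside sum) = 2.9957 + 4.1713 = 7.1670.
Closed form (all zeros inside, monic): I(r) = n·log(r) = 4·log(6) = 7.1670. ✓

I(r) ≈ 7.1670.


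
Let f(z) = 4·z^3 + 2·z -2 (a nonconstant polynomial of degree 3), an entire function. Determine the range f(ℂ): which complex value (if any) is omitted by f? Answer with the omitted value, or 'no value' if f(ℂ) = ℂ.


Little Picard bounds the complement of f(ℂ) to at most one point.
For every w ∈ ℂ, the equation p(z) − w = 0 is a nonconstant polynomial in z and hence has at least one root by the fundamental theorem of algebra. So p is surjective onto ℂ, omitting no value.

Omitted value: no value.


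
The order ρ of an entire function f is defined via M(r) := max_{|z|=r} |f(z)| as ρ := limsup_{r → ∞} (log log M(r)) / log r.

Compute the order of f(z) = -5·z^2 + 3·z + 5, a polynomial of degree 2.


|f(z)| ≤ Σ|c_k|·r^k = O(r^2) as r → ∞. Polynomial growth is O(e^{r^ε}) for every ε > 0 (since r^2/e^{r^ε} → 0), so ρ ≤ ε for all ε > 0, i.e. ρ = 0. Every nonconstant polynomial has order 0.
Therefore ρ = 0.

Order ρ = 0.


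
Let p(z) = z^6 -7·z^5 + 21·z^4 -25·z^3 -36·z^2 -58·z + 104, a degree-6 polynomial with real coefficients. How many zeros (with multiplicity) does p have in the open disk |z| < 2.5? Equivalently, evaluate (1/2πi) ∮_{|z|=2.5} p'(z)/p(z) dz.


The zeros of p are: (-1 + 1i), (-1 - 1i), 4, (2 + 3i), (2 - 3i), 1.
Their magnitudes are: 1.414, 1.414, 4, 3.606, 3.606, 1.
Zeros with |z| < R = 2.5: (-1 + 1i), (-1 - 1i), 1.
Count = 3.
By the argument principle, (1/2πi) ∮_{|z|=R} p'(z)/p(z) dz equals exactly this count.

Number of zeros inside |z| < 2.5: 3.


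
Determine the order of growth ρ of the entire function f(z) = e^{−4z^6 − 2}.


|e^{−4z^6 − 2}| = e^{Re(-4·z^6) + -2} ≤ e^{4|z|^6 + -2} = e^{4r^6 + -2} on |z| = r, so ρ ≤ 6. Choosing z on |z|=r so that -4·z^6 is real positive (always possible by picking arg z appropriately) gives |f(z)| = e^{4r^6 + -2}, matching the bound. The additive constant -2 does not affect log log M(r) ~ 6·log r. Hence ρ = 6.
Therefore ρ = 6.

Order ρ = 6.


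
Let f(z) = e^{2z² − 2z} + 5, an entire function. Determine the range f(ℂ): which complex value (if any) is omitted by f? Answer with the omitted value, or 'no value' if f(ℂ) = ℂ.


Little Picard bounds the complement of f(ℂ) to at most one point.
The exponent g(z) = 2z² − 2z is a nonconstant polynomial, hence surjective onto ℂ. So e^{g(z)} takes every value in {e^w : w ∈ ℂ} = ℂ ∖ {0}. Adding 5 shifts the range to ℂ ∖ {5}. f omits exactly 5.

Omitted value: 5.


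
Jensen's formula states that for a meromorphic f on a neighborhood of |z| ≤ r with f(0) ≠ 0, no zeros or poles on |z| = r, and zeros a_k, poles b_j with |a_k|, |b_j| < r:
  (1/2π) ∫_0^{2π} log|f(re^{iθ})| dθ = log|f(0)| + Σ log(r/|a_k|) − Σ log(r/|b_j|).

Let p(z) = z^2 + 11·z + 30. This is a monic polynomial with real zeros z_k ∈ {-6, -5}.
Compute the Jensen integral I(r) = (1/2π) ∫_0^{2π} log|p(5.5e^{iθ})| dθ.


Zeros: -6, -5; r = 5.5.
Inside |z| < r: -5. Outside (|z| ≥ r): -6.
p(0) = 30, so log|p(0)| = log(30) = 3.4012.
Apply Jensen: I(r) = log|p(0)| + Σ_k log(r/|z_k|), summed over zeros inside |z| < r.
  log(r/|z_k|) for z_k = -5: log(5.5/5) = 0.0953
  Outside zeros (-6) contribute nothing to the Jensen sum.
Sum over inside zeros: 0.0953.
I(r) = log|p(0)| + (inside sum) = 3.4012 + 0.0953 = 3.4965.
Note: since some zeros are outside |z| ≤ r, the simplified n·log(r) form does NOT apply — only the inside zeros contribute.

I(r) ≈ 3.4965.


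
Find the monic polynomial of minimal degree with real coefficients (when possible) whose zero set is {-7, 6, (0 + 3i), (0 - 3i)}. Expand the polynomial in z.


The polynomial is p(z) = ∏_{α ∈ S} (z − α), where S = {-7, 6, (0 + 3i), (0 - 3i)}.
Expanding the product yields: p(z) = z^4 + z^3 -33·z^2 + 9·z -378.
Note conjugate pairs combine to real quadratics: (z − (0+3i))(z − (0−3i)) = z² + 9.
The resulting polynomial has degree 4 and real coefficients as required.

p(z) = z^4 + z^3 -33·z^2 + 9·z -378.


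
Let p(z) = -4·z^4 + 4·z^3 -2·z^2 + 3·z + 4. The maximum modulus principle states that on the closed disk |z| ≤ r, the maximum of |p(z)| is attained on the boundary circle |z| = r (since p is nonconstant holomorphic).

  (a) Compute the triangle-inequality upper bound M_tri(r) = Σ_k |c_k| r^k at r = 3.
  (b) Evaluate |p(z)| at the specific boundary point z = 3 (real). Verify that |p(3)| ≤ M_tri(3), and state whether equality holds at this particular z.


Coefficients: c_0 = 4, c_1 = 3, c_2 = -2, c_3 = 4, c_4 = -4. Radius r = 3.
Part (a). Triangle bound: M_tri(r) = Σ_k |c_k| r^k
  = |4|·3^0 + |3|·3^1 + |-2|·3^2 + |4|·3^3 + |-4|·3^4
  = 4 + 9 + 18 + 108 + 324 = 463.
This bounds M(r) := max_{|z|=r} |p(z)| from above; equality holds iff all terms c_k z^k can be made to align in phase at a single z on |z|=r.
Part (b). At z = 3 (real, on the circle |z| = r):
  p(3) = (4)·3^0 + (3)·3^1 + (-2)·3^2 + (4)·3^3 + (-4)·3^4 = -221.
  |p(3)| = 221.
Check: |p(3)| = 221 ≤ 463 = M_tri(3). ✓ Equality does not hold at z = 3 (the coefficients have mixed signs, so the terms do not all align in phase there).

M_tri(3) = 463; |p(3)| = 221; equality at z=3: no.


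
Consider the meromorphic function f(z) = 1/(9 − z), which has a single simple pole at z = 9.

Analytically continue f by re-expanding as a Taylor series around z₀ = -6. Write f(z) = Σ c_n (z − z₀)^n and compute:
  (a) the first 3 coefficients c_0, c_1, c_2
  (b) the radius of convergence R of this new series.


Let w = z − z₀, so z = z₀ + w.
Then 9 − z = 9 − (z₀ + w) = (9 − z₀) − w = 15 − w.
f(z) = 1/(15 − w) = (1/(15)) · 1/(1 − w/(15)) = Σ_{n≥0} w^n / (15)^(n+1).
So c_n = 1/(15)^(n+1):
  c_0 = 1/(15)^1 = 1/15.
  c_1 = 1/(15)^2 = 1/225.
  c_2 = 1/(15)^3 = 1/3375.
The series is valid for |w/d| < 1, i.e. |z − z₀| < |d|.
Radius of convergence: R = |9 − z₀| = |15| = 15 (distance from z₀ to the singularity z = 9).

c_0 = 1/15, c_1 = 1/225, c_2 = 1/3375; R = 15.


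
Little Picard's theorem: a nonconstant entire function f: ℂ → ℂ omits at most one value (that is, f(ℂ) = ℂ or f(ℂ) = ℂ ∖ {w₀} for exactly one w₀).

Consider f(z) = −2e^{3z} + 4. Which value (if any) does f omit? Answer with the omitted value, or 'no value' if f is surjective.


Little Picard bounds the complement of f(ℂ) to at most one point.
e^{3z} is never zero on ℂ, so -2·e^{3z} takes every value in ℂ ∖ {0}. Adding 4 shifts the range to ℂ ∖ {4}. Thus f omits exactly the value 4.

Omitted value: 4.


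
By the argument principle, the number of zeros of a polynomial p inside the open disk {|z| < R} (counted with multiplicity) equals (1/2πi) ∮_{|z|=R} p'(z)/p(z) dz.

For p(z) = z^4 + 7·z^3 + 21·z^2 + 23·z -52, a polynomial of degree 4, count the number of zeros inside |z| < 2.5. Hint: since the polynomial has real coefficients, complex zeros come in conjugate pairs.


The zeros of p are: 1, -4, (-2 + 3i), (-2 - 3i).
Their magnitudes are: 1, 4, 3.606, 3.606.
Zeros with |z| < R = 2.5: 1.
Count = 1.
By the argument principle, (1/2πi) ∮_{|z|=R} p'(z)/p(z) dz equals exactly this count.

Number of zeros inside |z| < 2.5: 1.


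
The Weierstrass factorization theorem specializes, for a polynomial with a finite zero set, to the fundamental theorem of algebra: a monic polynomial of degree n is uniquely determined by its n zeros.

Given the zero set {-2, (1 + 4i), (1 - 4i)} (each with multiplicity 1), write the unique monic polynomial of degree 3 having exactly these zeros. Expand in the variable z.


The polynomial is p(z) = ∏_{α ∈ S} (z − α), where S = {-2, (1 + 4i), (1 - 4i)}.
Expanding the product yields: p(z) = z^3 + 13·z + 34.
Note conjugate pairs combine to real quadratics: (z − (1+4i))(z − (1−4i)) = z² − 2z + 17.
The resulting polynomial has degree 3 and real coefficients as required.

p(z) = z^3 + 13·z + 34.


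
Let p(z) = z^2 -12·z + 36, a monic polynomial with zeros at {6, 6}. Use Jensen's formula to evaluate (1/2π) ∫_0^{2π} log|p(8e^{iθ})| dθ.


Zeros: 6, 6; r = 8.
Inside |z| < r: 6, 6. Outside (|z| ≥ r): ∅.
p(0) = 36, so log|p(0)| = log(36) = 3.5835.
Apply Jensen: I(r) = log|p(0)| + Σ_k log(r/|z_k|), summed over zeros inside |z| < r.
  log(r/|z_k|) for z_k = 6: log(8/6) = 0.2877
  log(r/|z_k|) for z_k = 6: log(8/6) = 0.2877
Sum over inside zeros: 0.5754.
I(r) = log|p(0)| + (inside sum) = 3.5835 + 0.5754 = 4.1589.
Closed form (all zeros inside, monic): I(r) = n·log(r) = 2·log(8) = 4.1589. ✓

I(r) ≈ 4.1589.


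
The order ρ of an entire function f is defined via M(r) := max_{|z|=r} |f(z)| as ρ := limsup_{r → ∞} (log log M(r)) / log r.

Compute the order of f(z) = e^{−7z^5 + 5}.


|e^{−7z^5 + 5}| = e^{Re(-7·z^5) + 5} ≤ e^{7|z|^5 + 5} = e^{7r^5 + 5} on |z| = r, so ρ ≤ 5. Choosing z on |z|=r so that -7·z^5 is real positive (always possible by picking arg z appropriately) gives |f(z)| = e^{7r^5 + 5}, matching the bound. The additive constant 5 does not affect log log M(r) ~ 5·log r. Hence ρ = 5.
Therefore ρ = 5.

Order ρ = 5.


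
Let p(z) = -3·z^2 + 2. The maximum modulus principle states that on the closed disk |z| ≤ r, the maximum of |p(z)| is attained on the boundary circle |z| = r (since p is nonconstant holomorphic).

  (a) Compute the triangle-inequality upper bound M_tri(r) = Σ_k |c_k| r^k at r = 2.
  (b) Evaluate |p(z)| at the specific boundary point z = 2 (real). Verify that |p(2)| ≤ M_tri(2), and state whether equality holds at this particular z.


Coefficients: c_0 = 2, c_1 = 0, c_2 = -3. Radius r = 2.
Part (a). Triangle bound: M_tri(r) = Σ_k |c_k| r^k
  = |2|·2^0 + |0|·2^1 + |-3|·2^2
  = 2 + 0 + 12 = 14.
This bounds M(r) := max_{|z|=r} |p(z)| from above; equality holds iff all terms c_k z^k can be made to align in phase at a single z on |z|=r.
Part (b). At z = 2 (real, on the circle |z| = r):
  p(2) = (2)·2^0 + (0)·2^1 + (-3)·2^2 = -10.
  |p(2)| = 10.
Check: |p(2)| = 10 ≤ 14 = M_tri(2). ✓ Equality does not hold at z = 2 (the coefficients have mixed signs, so the terms do not all align in phase there).

M_tri(2) = 14; |p(2)| = 10; equality at z=2: no.


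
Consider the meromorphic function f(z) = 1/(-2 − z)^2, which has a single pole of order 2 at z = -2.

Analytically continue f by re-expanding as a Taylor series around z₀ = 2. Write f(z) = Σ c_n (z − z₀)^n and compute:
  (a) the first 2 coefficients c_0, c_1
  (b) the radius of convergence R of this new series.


Let w = z − z₀, so z = z₀ + w.
Then -2 − z = -2 − (z₀ + w) = (-2 − z₀) − w = -4 − w.
f(z) = 1/(-4 − w)^2 = (1/(-4)^2) · (1 − w/(-4))^{−2}.
By the binomial series (1−u)^{−2} = Σ_{n≥0} C(n+1, 1) u^n for |u|<1, with u = w/(-4):
  c_n = C(n+1, 1) / (-4)^(n+2).
  c_0 = 1/(-4)^2 = 1/16.
  c_1 = 2/(-4)^3 = -1/32.
The series is valid for |w/d| < 1, i.e. |z − z₀| < |d|.
Radius of convergence: R = |-2 − z₀| = |-4| = 4 (distance from z₀ to the singularity z = -2).

c_0 = 1/16, c_1 = -1/32; R = 4.


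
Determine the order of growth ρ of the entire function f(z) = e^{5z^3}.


|e^{5z^3}| = e^{Re(5·z^3) + 0} ≤ e^{5|z|^3 + 0} = e^{5r^3 + 0} on |z| = r, so ρ ≤ 3. Choosing z on |z|=r so that 5·z^3 is real positive (always possible by picking arg z appropriately) gives |f(z)| = e^{5r^3 + 0}, matching the bound. The additive constant 0 does not affect log log M(r) ~ 3·log r. Hence ρ = 3.
Therefore ρ = 3.

Order ρ = 3.


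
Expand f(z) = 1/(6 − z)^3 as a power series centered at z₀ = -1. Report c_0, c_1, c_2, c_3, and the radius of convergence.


Let w = z − z₀, so z = z₀ + w.
Then 6 − z = 6 − (z₀ + w) = (6 − z₀) − w = 7 − w.
f(z) = 1/(7 − w)^3 = (1/(7)^3) · (1 − w/(7))^{−3}.
By the binomial series (1−u)^{−3} = Σ_{n≥0} C(n+2, 2) u^n for |u|<1, with u = w/(7):
  c_n = C(n+2, 2) / (7)^(n+3).
  c_0 = 1/(7)^3 = 1/343.
  c_1 = 3/(7)^4 = 3/2401.
  c_2 = 6/(7)^5 = 6/16807.
  c_3 = 10/(7)^6 = 10/117649.
The series is valid for |w/d| < 1, i.e. |z − z₀| < |d|.
Radius of convergence: R = |6 − z₀| = |7| = 7 (distance from z₀ to the singularity z = 6).

c_0 = 1/343, c_1 = 3/2401, c_2 = 6/16807, c_3 = 10/117649; R = 7.


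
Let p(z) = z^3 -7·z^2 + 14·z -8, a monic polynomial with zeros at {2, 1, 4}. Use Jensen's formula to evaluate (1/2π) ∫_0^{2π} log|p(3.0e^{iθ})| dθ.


Zeros: 1, 2, 4; r = 3.0.
Inside |z| < r: 1, 2. Outside (|z| ≥ r): 4.
p(0) = -8, so log|p(0)| = log(8) = 2.0794.
Apply Jensen: I(r) = log|p(0)| + Σ_k log(r/|z_k|), summed over zeros inside |z| < r.
  log(r/|z_k|) for z_k = 2: log(3.0/2) = 0.4055
  log(r/|z_k|) for z_k = 1: log(3.0/1) = 1.0986
  Outside zeros (4) contribute nothing to the Jensen sum.
Sum over inside zeros: 1.5041.
I(r) = log|p(0)| + (inside sum) = 2.0794 + 1.5041 = 3.5835.
Note: since some zeros are outside |z| ≤ r, the simplified n·log(r) form does NOT apply — only the inside zeros contribute.

I(r) ≈ 3.5835.


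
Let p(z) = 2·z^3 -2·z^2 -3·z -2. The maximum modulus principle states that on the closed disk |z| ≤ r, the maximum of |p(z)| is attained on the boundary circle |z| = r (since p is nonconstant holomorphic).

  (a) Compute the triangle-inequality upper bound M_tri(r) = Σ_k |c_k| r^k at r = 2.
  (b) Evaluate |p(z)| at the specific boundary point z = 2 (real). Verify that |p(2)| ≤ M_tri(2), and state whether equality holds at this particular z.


Coefficients: c_0 = -2, c_1 = -3, c_2 = -2, c_3 = 2. Radius r = 2.
Part (a). Triangle bound: M_tri(r) = Σ_k |c_k| r^k
  = |-2|·2^0 + |-3|·2^1 + |-2|·2^2 + |2|·2^3
  = 2 + 6 + 8 + 16 = 32.
This bounds M(r) := max_{|z|=r} |p(z)| from above; equality holds iff all terms c_k z^k can be made to align in phase at a single z on |z|=r.
Part (b). At z = 2 (real, on the circle |z| = r):
  p(2) = (-2)·2^0 + (-3)·2^1 + (-2)·2^2 + (2)·2^3 = 0.
  |p(2)| = 0.
Check: |p(2)| = 0 ≤ 32 = M_tri(2). ✓ Equality does not hold at z = 2 (the coefficients have mixed signs, so the terms do not all align in phase there).

M_tri(2) = 32; |p(2)| = 0; equality at z=2: no.


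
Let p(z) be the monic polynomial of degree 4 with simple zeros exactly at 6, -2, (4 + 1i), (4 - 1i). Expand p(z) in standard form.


The polynomial is p(z) = ∏_{α ∈ S} (z − α), where S = {6, -2, (4 + 1i), (4 - 1i)}.
Expanding the product yields: p(z) = z^4 -12·z^3 + 37·z^2 + 28·z -204.
Note conjugate pairs combine to real quadratics: (z − (4+1i))(z − (4−1i)) = z² − 8z + 17.
The resulting polynomial has degree 4 and real coefficients as required.

p(z) = z^4 -12·z^3 + 37·z^2 + 28·z -204.


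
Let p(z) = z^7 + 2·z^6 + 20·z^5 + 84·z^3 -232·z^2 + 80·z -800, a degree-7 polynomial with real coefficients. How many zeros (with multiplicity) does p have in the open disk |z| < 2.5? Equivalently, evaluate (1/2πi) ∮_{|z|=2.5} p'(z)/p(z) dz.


The zeros of p are: (-1 + 3i), (-1 - 3i), (-1 + 3i), (-1 - 3i), (0 + 2i), (0 - 2i), 2.
Their magnitudes are: 3.162, 3.162, 3.162, 3.162, 2, 2, 2.
Zeros with |z| < R = 2.5: (0 + 2i), (0 - 2i), 2.
Count = 3.
By the argument principle, (1/2πi) ∮_{|z|=R} p'(z)/p(z) dz equals exactly this count.

Number of zeros inside |z| < 2.5: 3.


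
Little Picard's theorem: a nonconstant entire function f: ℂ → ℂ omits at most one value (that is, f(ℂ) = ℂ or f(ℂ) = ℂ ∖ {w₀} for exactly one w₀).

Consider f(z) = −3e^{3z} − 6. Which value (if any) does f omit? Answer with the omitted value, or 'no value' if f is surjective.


Little Picard bounds the complement of f(ℂ) to at most one point.
e^{3z} is never zero on ℂ, so -3·e^{3z} takes every value in ℂ ∖ {0}. Adding -6 shifts the range to ℂ ∖ {-6}. Thus f omits exactly the value -6.

Omitted value: -6.


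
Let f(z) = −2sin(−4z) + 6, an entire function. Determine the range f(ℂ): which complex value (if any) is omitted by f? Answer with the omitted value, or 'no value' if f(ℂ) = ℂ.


Little Picard bounds the complement of f(ℂ) to at most one point.
sin is entire and surjective onto ℂ: for every w ∈ ℂ, sin(ζ) = w has a solution ζ ∈ ℂ (e.g., via the complex inverse arcsin). With ζ = −4z this gives z = ζ/(-4). Then -2·sin(−4z) takes every value in -2·ℂ = ℂ, and adding 6 is a bijection of ℂ. So f is surjective and omits no value. (Note: only on the real line is sin bounded by [−1, 1].)

Omitted value: no value.


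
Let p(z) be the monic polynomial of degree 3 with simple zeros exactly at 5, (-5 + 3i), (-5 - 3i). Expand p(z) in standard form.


The polynomial is p(z) = ∏_{α ∈ S} (z − α), where S = {5, (-5 + 3i), (-5 - 3i)}.
Expanding the product yields: p(z) = z^3 + 5·z^2 -16·z -170.
Note conjugate pairs combine to real quadratics: (z − (-5+3i))(z − (-5−3i)) = z² + 10z + 34.
The resulting polynomial has degree 3 and real coefficients as required.

p(z) = z^3 + 5·z^2 -16·z -170.


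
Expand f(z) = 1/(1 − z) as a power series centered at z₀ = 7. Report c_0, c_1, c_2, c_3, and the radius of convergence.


Let w = z − z₀, so z = z₀ + w.
Then 1 − z = 1 − (z₀ + w) = (1 − z₀) − w = -6 − w.
f(z) = 1/(-6 − w) = (1/(-6)) · 1/(1 − w/(-6)) = Σ_{n≥0} w^n / (-6)^(n+1).
So c_n = 1/(-6)^(n+1):
  c_0 = 1/(-6)^1 = -1/6.
  c_1 = 1/(-6)^2 = 1/36.
  c_2 = 1/(-6)^3 = -1/216.
  c_3 = 1/(-6)^4 = 1/1296.
The series is valid for |w/d| < 1, i.e. |z − z₀| < |d|.
Radius of convergence: R = |1 − z₀| = |-6| = 6 (distance from z₀ to the singularity z = 1).

c_0 = -1/6, c_1 = 1/36, c_2 = -1/216, c_3 = 1/1296; R = 6.


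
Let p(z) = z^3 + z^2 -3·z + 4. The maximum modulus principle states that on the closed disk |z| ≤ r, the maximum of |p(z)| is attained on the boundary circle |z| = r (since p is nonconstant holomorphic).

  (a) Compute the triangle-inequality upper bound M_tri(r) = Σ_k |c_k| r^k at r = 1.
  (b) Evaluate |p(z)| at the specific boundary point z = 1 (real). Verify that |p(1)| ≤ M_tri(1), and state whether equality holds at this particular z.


Coefficients: c_0 = 4, c_1 = -3, c_2 = 1, c_3 = 1. Radius r = 1.
Part (a). Triangle bound: M_tri(r) = Σ_k |c_k| r^k
  = |4|·1^0 + |-3|·1^1 + |1|·1^2 + |1|·1^3
  = 4 + 3 + 1 + 1 = 9.
This bounds M(r) := max_{|z|=r} |p(z)| from above; equality holds iff all terms c_k z^k can be made to align in phase at a single z on |z|=r.
Part (b). At z = 1 (real, on the circle |z| = r):
  p(1) = (4)·1^0 + (-3)·1^1 + (1)·1^2 + (1)·1^3 = 3.
  |p(1)| = 3.
Check: |p(1)| = 3 ≤ 9 = M_tri(1). ✓ Equality does not hold at z = 1 (the coefficients have mixed signs, so the terms do not all align in phase there).

M_tri(1) = 9; |p(1)| = 3; equality at z=1: no.


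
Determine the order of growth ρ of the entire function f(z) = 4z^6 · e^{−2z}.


M(r) = max_{|z|=r} |4|·|z|^6·|e^{−2z}| = 4·r^6 · e^{2r^1} (the factors attain their maxima compatibly on |z|=r). Then log M(r) = log 4 + 6·log r + 2r^1, dominated by the last term, so log log M(r) ~ 1·log r. The polynomial factor 4z^6 contributes only a log r term and does not affect the order. ρ = 1.
Therefore ρ = 1.

Order ρ = 1.


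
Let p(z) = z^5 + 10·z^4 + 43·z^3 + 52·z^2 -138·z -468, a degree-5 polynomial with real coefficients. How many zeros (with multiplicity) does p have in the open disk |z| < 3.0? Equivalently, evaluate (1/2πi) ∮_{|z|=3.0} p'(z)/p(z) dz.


The zeros of p are: (-3 + 2i), (-3 - 2i), 2, (-3 + 3i), (-3 - 3i).
Their magnitudes are: 3.606, 3.606, 2, 4.243, 4.243.
Zeros with |z| < R = 3.0: 2.
Count = 1.
By the argument principle, (1/2πi) ∮_{|z|=R} p'(z)/p(z) dz equals exactly this count.

Number of zeros inside |z| < 3.0: 1.


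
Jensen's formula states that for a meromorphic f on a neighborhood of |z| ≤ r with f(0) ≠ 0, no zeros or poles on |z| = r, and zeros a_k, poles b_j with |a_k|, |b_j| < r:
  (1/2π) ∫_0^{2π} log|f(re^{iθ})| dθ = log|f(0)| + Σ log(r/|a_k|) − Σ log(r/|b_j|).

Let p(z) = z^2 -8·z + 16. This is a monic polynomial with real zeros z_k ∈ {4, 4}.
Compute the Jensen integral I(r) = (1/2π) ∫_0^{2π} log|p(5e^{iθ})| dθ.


Zeros: 4, 4; r = 5.
Inside |z| < r: 4, 4. Outside (|z| ≥ r): ∅.
p(0) = 16, so log|p(0)| = log(16) = 2.7726.
Apply Jensen: I(r) = log|p(0)| + Σ_k log(r/|z_k|), summed over zeros inside |z| < r.
  log(r/|z_k|) for z_k = 4: log(5/4) = 0.2231
  log(r/|z_k|) for z_k = 4: log(5/4) = 0.2231
Sum over inside zeros: 0.4463.
I(r) = log|p(0)| + (inside sum) = 2.7726 + 0.4463 = 3.2189.
Closed form (all zeros inside, monic): I(r) = n·log(r) = 2·log(5) = 3.2189. ✓

I(r) ≈ 3.2189.


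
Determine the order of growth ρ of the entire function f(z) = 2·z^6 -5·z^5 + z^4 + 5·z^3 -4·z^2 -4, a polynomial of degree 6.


|f(z)| ≤ Σ|c_k|·r^k = O(r^6) as r → ∞. Polynomial growth is O(e^{r^ε}) for every ε > 0 (since r^6/e^{r^ε} → 0), so ρ ≤ ε for all ε > 0, i.e. ρ = 0. Every nonconstant polynomial has order 0.
Therefore ρ = 0.

Order ρ = 0.


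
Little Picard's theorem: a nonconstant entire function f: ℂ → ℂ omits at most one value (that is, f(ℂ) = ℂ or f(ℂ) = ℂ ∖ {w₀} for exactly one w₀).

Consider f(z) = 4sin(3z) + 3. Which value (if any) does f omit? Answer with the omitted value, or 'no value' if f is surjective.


Little Picard bounds the complement of f(ℂ) to at most one point.
sin is entire and surjective onto ℂ: for every w ∈ ℂ, sin(ζ) = w has a solution ζ ∈ ℂ (e.g., via the complex inverse arcsin). With ζ = 3z this gives z = ζ/(3). Then 4·sin(3z) takes every value in 4·ℂ = ℂ, and adding 3 is a bijection of ℂ. So f is surjective and omits no value. (Note: only on the real line is sin bounded by [−1, 1].)

Omitted value: no value.


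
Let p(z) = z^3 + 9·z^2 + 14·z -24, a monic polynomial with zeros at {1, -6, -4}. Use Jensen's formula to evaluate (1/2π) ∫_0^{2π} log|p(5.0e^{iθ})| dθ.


Zeros: -6, -4, 1; r = 5.0.
Inside |z| < r: -4, 1. Outside (|z| ≥ r): -6.
p(0) = -24, so log|p(0)| = log(24) = 3.1781.
Apply Jensen: I(r) = log|p(0)| + Σ_k log(r/|z_k|), summed over zeros inside |z| < r.
  log(r/|z_k|) for z_k = 1: log(5.0/1) = 1.6094
  log(r/|z_k|) for z_k = -4: log(5.0/4) = 0.2231
  Outside zeros (-6) contribute nothing to the Jensen sum.
Sum over inside zeros: 1.8326.
I(r) = log|p(0)| + (inside sum) = 3.1781 + 1.8326 = 5.0106.
Note: since some zeros are outside |z| ≤ r, the simplified n·log(r) form does NOT apply — only the inside zeros contribute.

I(r) ≈ 5.0106.


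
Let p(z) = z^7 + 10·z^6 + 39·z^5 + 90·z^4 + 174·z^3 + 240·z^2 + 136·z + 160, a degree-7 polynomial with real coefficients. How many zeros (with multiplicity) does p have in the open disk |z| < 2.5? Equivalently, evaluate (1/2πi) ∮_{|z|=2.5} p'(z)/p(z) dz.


The zeros of p are: (0 + 2i), (0 - 2i), -4, (0 + 1i), (0 - 1i), (-3 + 1i), (-3 - 1i).
Their magnitudes are: 2, 2, 4, 1, 1, 3.162, 3.162.
Zeros with |z| < R = 2.5: (0 + 2i), (0 - 2i), (0 + 1i), (0 - 1i).
Count = 4.
By the argument principle, (1/2πi) ∮_{|z|=R} p'(z)/p(z) dz equals exactly this count.

Number of zeros inside |z| < 2.5: 4.


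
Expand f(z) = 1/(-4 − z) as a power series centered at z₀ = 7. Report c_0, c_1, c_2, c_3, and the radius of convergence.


Let w = z − z₀, so z = z₀ + w.
Then -4 − z = -4 − (z₀ + w) = (-4 − z₀) − w = -11 − w.
f(z) = 1/(-11 − w) = (1/(-11)) · 1/(1 − w/(-11)) = Σ_{n≥0} w^n / (-11)^(n+1).
So c_n = 1/(-11)^(n+1):
  c_0 = 1/(-11)^1 = -1/11.
  c_1 = 1/(-11)^2 = 1/121.
  c_2 = 1/(-11)^3 = -1/1331.
  c_3 = 1/(-11)^4 = 1/14641.
The series is valid for |w/d| < 1, i.e. |z − z₀| < |d|.
Radius of convergence: R = |-4 − z₀| = |-11| = 11 (distance from z₀ to the singularity z = -4).

c_0 = -1/11, c_1 = 1/121, c_2 = -1/1331, c_3 = 1/14641; R = 11.


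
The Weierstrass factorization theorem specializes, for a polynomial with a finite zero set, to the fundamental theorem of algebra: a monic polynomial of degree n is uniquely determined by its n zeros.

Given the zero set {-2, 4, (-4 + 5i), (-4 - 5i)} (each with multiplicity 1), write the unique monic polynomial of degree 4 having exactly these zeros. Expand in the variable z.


The polynomial is p(z) = ∏_{α ∈ S} (z − α), where S = {-2, 4, (-4 + 5i), (-4 - 5i)}.
Expanding the product yields: p(z) = z^4 + 6·z^3 + 17·z^2 -146·z -328.
Note conjugate pairs combine to real quadratics: (z − (-4+5i))(z − (-4−5i)) = z² + 8z + 41.
The resulting polynomial has degree 4 and real coefficients as required.

p(z) = z^4 + 6·z^3 + 17·z^2 -146·z -328.


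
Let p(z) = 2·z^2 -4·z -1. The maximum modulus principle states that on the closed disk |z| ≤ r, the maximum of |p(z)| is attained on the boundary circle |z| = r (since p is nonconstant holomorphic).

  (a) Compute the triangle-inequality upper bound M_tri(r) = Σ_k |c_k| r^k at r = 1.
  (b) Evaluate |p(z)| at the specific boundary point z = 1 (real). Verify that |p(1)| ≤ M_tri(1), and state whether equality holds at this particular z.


Coefficients: c_0 = -1, c_1 = -4, c_2 = 2. Radius r = 1.
Part (a). Triangle bound: M_tri(r) = Σ_k |c_k| r^k
  = |-1|·1^0 + |-4|·1^1 + |2|·1^2
  = 1 + 4 + 2 = 7.
This bounds M(r) := max_{|z|=r} |p(z)| from above; equality holds iff all terms c_k z^k can be made to align in phase at a single z on |z|=r.
Part (b). At z = 1 (real, on the circle |z| = r):
  p(1) = (-1)·1^0 + (-4)·1^1 + (2)·1^2 = -3.
  |p(1)| = 3.
Check: |p(1)| = 3 ≤ 7 = M_tri(1). ✓ Equality does not hold at z = 1 (the coefficients have mixed signs, so the terms do not all align in phase there).

M_tri(1) = 7; |p(1)| = 3; equality at z=1: no.


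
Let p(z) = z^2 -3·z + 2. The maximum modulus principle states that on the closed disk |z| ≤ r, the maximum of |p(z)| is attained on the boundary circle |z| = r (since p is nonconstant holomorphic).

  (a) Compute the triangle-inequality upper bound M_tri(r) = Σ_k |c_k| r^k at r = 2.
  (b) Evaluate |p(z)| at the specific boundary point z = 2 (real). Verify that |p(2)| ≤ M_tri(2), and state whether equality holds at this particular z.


Coefficients: c_0 = 2, c_1 = -3, c_2 = 1. Radius r = 2.
Part (a). Triangle bound: M_tri(r) = Σ_k |c_k| r^k
  = |2|·2^0 + |-3|·2^1 + |1|·2^2
  = 2 + 6 + 4 = 12.
This bounds M(r) := max_{|z|=r} |p(z)| from above; equality holds iff all terms c_k z^k can be made to align in phase at a single z on |z|=r.
Part (b). At z = 2 (real, on the circle |z| = r):
  p(2) = (2)·2^0 + (-3)·2^1 + (1)·2^2 = 0.
  |p(2)| = 0.
Check: |p(2)| = 0 ≤ 12 = M_tri(2). ✓ Equality does not hold at z = 2 (the coefficients have mixed signs, so the terms do not all align in phase there).

M_tri(2) = 12; |p(2)| = 0; equality at z=2: no.


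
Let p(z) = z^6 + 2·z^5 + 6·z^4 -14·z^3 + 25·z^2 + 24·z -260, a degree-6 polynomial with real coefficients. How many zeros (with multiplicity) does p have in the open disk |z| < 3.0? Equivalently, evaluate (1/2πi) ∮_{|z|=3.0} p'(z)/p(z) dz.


The zeros of p are: -2, 2, (1 + 2i), (1 - 2i), (-2 + 3i), (-2 - 3i).
Their magnitudes are: 2, 2, 2.236, 2.236, 3.606, 3.606.
Zeros with |z| < R = 3.0: -2, 2, (1 + 2i), (1 - 2i).
Count = 4.
By the argument principle, (1/2πi) ∮_{|z|=R} p'(z)/p(z) dz equals exactly this count.

Number of zeros inside |z| < 3.0: 4.


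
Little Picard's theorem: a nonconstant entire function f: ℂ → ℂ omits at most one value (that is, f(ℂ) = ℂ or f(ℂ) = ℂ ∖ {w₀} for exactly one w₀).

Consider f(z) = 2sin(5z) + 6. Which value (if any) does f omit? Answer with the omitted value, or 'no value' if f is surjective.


Little Picard bounds the complement of f(ℂ) to at most one point.
sin is entire and surjective onto ℂ: for every w ∈ ℂ, sin(ζ) = w has a solution ζ ∈ ℂ (e.g., via the complex inverse arcsin). With ζ = 5z this gives z = ζ/(5). Then 2·sin(5z) takes every value in 2·ℂ = ℂ, and adding 6 is a bijection of ℂ. So f is surjective and omits no value. (Note: only on the real line is sin bounded by [−1, 1].)

Omitted value: no value.


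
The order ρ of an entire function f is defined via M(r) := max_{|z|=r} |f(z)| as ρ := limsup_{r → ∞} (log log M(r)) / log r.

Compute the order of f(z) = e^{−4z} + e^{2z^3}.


Each summand is entire of order 1 and 3 respectively (as in the single-exponential case). The order of a sum is at most the max of the orders, so ρ ≤ 3. For the lower bound: on |z|=r choose arg z so that 2z^3 is real positive; then |e^{2z^3}| = e^{2r^3} while |e^{-4z}| ≤ e^{4r^1} = o(e^{2r^3}). So |f| ≥ e^{2r^3}(1 − o(1)) and ρ ≥ 3. Hence ρ = max(1, 3) = 3.
Therefore ρ = 3.

Order ρ = 3.


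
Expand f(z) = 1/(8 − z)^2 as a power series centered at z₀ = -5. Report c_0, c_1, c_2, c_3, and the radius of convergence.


Let w = z − z₀, so z = z₀ + w.
Then 8 − z = 8 − (z₀ + w) = (8 − z₀) − w = 13 − w.
f(z) = 1/(13 − w)^2 = (1/(13)^2) · (1 − w/(13))^{−2}.
By the binomial series (1−u)^{−2} = Σ_{n≥0} C(n+1, 1) u^n for |u|<1, with u = w/(13):
  c_n = C(n+1, 1) / (13)^(n+2).
  c_0 = 1/(13)^2 = 1/169.
  c_1 = 2/(13)^3 = 2/2197.
  c_2 = 3/(13)^4 = 3/28561.
  c_3 = 4/(13)^5 = 4/371293.
The series is valid for |w/d| < 1, i.e. |z − z₀| < |d|.
Radius of convergence: R = |8 − z₀| = |13| = 13 (distance from z₀ to the singularity z = 8).

c_0 = 1/169, c_1 = 2/2197, c_2 = 3/28561, c_3 = 4/371293; R = 13.


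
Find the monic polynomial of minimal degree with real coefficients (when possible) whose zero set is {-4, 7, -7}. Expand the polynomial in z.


The polynomial is p(z) = ∏_{α ∈ S} (z − α), where S = {-4, 7, -7}.
Expanding the product yields: p(z) = z^3 + 4·z^2 -49·z -196.
The resulting polynomial has degree 3 and real coefficients as required.

p(z) = z^3 + 4·z^2 -49·z -196.


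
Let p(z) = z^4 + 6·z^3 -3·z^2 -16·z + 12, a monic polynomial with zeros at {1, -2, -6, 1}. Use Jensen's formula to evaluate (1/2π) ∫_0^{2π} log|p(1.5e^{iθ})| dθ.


Zeros: -6, -2, 1, 1; r = 1.5.
Inside |z| < r: 1, 1. Outside (|z| ≥ r): -6, -2.
p(0) = 12, so log|p(0)| = log(12) = 2.4849.
Apply Jensen: I(r) = log|p(0)| + Σ_k log(r/|z_k|), summed over zeros inside |z| < r.
  log(r/|z_k|) for z_k = 1: log(1.5/1) = 0.4055
  log(r/|z_k|) for z_k = 1: log(1.5/1) = 0.4055
  Outside zeros (-6, -2) contribute nothing to the Jensen sum.
Sum over inside zeros: 0.8109.
I(r) = log|p(0)| + (inside sum) = 2.4849 + 0.8109 = 3.2958.
Note: since some zeros are outside |z| ≤ r, the simplified n·log(r) form does NOT apply — only the inside zeros contribute.

I(r) ≈ 3.2958.


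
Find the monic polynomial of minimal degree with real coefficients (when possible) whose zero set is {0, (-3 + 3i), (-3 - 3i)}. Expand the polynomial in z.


The polynomial is p(z) = ∏_{α ∈ S} (z − α), where S = {0, (-3 + 3i), (-3 - 3i)}.
Expanding the product yields: p(z) = z^3 + 6·z^2 + 18·z.
Note conjugate pairs combine to real quadratics: (z − (-3+3i))(z − (-3−3i)) = z² + 6z + 18.
The resulting polynomial has degree 3 and real coefficients as required.

p(z) = z^3 + 6·z^2 + 18·z.


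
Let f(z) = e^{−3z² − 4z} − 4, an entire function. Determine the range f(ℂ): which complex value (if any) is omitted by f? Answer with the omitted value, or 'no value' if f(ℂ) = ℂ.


Little Picard bounds the complement of f(ℂ) to at most one point.
The exponent g(z) = −3z² − 4z is a nonconstant polynomial, hence surjective onto ℂ. So e^{g(z)} takes every value in {e^w : w ∈ ℂ} = ℂ ∖ {0}. Adding -4 shifts the range to ℂ ∖ {-4}. f omits exactly -4.

Omitted value: -4.


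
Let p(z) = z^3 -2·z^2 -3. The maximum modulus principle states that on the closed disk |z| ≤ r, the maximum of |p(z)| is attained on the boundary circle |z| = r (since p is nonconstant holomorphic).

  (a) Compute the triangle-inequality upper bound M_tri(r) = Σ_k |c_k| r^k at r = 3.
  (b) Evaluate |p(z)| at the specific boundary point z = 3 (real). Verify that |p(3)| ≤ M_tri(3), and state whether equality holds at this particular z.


Coefficients: c_0 = -3, c_1 = 0, c_2 = -2, c_3 = 1. Radius r = 3.
Part (a). Triangle bound: M_tri(r) = Σ_k |c_k| r^k
  = |-3|·3^0 + |0|·3^1 + |-2|·3^2 + |1|·3^3
  = 3 + 0 + 18 + 27 = 48.
This bounds M(r) := max_{|z|=r} |p(z)| from above; equality holds iff all terms c_k z^k can be made to align in phase at a single z on |z|=r.
Part (b). At z = 3 (real, on the circle |z| = r):
  p(3) = (-3)·3^0 + (0)·3^1 + (-2)·3^2 + (1)·3^3 = 6.
  |p(3)| = 6.
Check: |p(3)| = 6 ≤ 48 = M_tri(3). ✓ Equality does not hold at z = 3 (the coefficients have mixed signs, so the terms do not all align in phase there).

M_tri(3) = 48; |p(3)| = 6; equality at z=3: no.


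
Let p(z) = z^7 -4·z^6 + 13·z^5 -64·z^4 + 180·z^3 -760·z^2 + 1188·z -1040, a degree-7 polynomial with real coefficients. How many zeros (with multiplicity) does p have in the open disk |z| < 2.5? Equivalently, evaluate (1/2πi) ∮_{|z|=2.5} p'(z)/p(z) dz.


The zeros of p are: (-2 + 3i), (-2 - 3i), (1 + 1i), (1 - 1i), 4, (1 + 3i), (1 - 3i).
Their magnitudes are: 3.606, 3.606, 1.414, 1.414, 4, 3.162, 3.162.
Zeros with |z| < R = 2.5: (1 + 1i), (1 - 1i).
Count = 2.
By the argument principle, (1/2πi) ∮_{|z|=R} p'(z)/p(z) dz equals exactly this count.

Number of zeros inside |z| < 2.5: 2.


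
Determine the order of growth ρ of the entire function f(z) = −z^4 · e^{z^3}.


M(r) = max_{|z|=r} |-1|·|z|^4·|e^{z^3}| = 1·r^4 · e^{1r^3} (the factors attain their maxima compatibly on |z|=r). Then log M(r) = log 1 + 4·log r + 1r^3, dominated by the last term, so log log M(r) ~ 3·log r. The polynomial factor -1z^4 contributes only a log r term and does not affect the order. ρ = 3.
Therefore ρ = 3.

Order ρ = 3.


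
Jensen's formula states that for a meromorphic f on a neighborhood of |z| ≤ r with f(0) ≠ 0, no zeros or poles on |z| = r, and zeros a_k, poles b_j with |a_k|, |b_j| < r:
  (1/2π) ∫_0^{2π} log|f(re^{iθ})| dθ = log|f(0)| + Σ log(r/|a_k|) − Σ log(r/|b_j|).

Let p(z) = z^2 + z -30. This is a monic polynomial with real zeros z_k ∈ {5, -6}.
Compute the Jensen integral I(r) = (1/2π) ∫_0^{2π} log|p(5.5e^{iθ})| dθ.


Zeros: -6, 5; r = 5.5.
Inside |z| < r: 5. Outside (|z| ≥ r): -6.
p(0) = -30, so log|p(0)| = log(30) = 3.4012.
Apply Jensen: I(r) = log|p(0)| + Σ_k log(r/|z_k|), summed over zeros inside |z| < r.
  log(r/|z_k|) for z_k = 5: log(5.5/5) = 0.0953
  Outside zeros (-6) contribute nothing to the Jensen sum.
Sum over inside zeros: 0.0953.
I(r) = log|p(0)| + (inside sum) = 3.4012 + 0.0953 = 3.4965.
Note: since some zeros are outside |z| ≤ r, the simplified n·log(r) form does NOT apply — only the inside zeros contribute.

I(r) ≈ 3.4965.


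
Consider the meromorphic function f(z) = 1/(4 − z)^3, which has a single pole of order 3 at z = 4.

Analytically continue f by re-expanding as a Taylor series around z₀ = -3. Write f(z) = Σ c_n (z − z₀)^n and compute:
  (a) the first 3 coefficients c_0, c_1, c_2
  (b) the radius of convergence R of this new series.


Let w = z − z₀, so z = z₀ + w.
Then 4 − z = 4 − (z₀ + w) = (4 − z₀) − w = 7 − w.
f(z) = 1/(7 − w)^3 = (1/(7)^3) · (1 − w/(7))^{−3}.
By the binomial series (1−u)^{−3} = Σ_{n≥0} C(n+2, 2) u^n for |u|<1, with u = w/(7):
  c_n = C(n+2, 2) / (7)^(n+3).
  c_0 = 1/(7)^3 = 1/343.
  c_1 = 3/(7)^4 = 3/2401.
  c_2 = 6/(7)^5 = 6/16807.
The series is valid for |w/d| < 1, i.e. |z − z₀| < |d|.
Radius of convergence: R = |4 − z₀| = |7| = 7 (distance from z₀ to the singularity z = 4).

c_0 = 1/343, c_1 = 3/2401, c_2 = 6/16807; R = 7.


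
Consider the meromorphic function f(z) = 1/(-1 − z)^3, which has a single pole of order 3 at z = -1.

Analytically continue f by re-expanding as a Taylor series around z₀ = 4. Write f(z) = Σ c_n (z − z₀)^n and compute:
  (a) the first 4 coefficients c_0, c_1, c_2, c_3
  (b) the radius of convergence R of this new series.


Let w = z − z₀, so z = z₀ + w.
Then -1 − z = -1 − (z₀ + w) = (-1 − z₀) − w = -5 − w.
f(z) = 1/(-5 − w)^3 = (1/(-5)^3) · (1 − w/(-5))^{−3}.
By the binomial series (1−u)^{−3} = Σ_{n≥0} C(n+2, 2) u^n for |u|<1, with u = w/(-5):
  c_n = C(n+2, 2) / (-5)^(n+3).
  c_0 = 1/(-5)^3 = -1/125.
  c_1 = 3/(-5)^4 = 3/625.
  c_2 = 6/(-5)^5 = -6/3125.
  c_3 = 10/(-5)^6 = 2/3125.
The series is valid for |w/d| < 1, i.e. |z − z₀| < |d|.
Radius of convergence: R = |-1 − z₀| = |-5| = 5 (distance from z₀ to the singularity z = -1).

c_0 = -1/125, c_1 = 3/625, c_2 = -6/3125, c_3 = 2/3125; R = 5.


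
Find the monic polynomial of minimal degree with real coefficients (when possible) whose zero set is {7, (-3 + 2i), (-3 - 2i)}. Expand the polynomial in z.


The polynomial is p(z) = ∏_{α ∈ S} (z − α), where S = {7, (-3 + 2i), (-3 - 2i)}.
Expanding the product yields: p(z) = z^3 -z^2 -29·z -91.
Note conjugate pairs combine to real quadratics: (z − (-3+2i))(z − (-3−2i)) = z² + 6z + 13.
The resulting polynomial has degree 3 and real coefficients as required.

p(z) = z^3 -z^2 -29·z -91.


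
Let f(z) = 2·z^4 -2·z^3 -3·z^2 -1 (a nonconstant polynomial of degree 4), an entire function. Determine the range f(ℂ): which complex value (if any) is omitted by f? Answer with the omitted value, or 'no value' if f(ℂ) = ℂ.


Little Picard bounds the complement of f(ℂ) to at most one point.
For every w ∈ ℂ, the equation p(z) − w = 0 is a nonconstant polynomial in z and hence has at least one root by the fundamental theorem of algebra. So p is surjective onto ℂ, omitting no value.

Omitted value: no value.


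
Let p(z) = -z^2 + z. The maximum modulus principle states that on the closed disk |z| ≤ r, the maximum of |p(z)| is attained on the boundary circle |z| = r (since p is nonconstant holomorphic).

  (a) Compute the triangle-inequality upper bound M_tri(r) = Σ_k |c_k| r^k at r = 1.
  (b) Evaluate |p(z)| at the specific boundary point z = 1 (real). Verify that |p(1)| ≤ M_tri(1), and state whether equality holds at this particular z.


Coefficients: c_0 = 0, c_1 = 1, c_2 = -1. Radius r = 1.
Part (a). Triangle bound: M_tri(r) = Σ_k |c_k| r^k
  = |0|·1^0 + |1|·1^1 + |-1|·1^2
  = 0 + 1 + 1 = 2.
This bounds M(r) := max_{|z|=r} |p(z)| from above; equality holds iff all terms c_k z^k can be made to align in phase at a single z on |z|=r.
Part (b). At z = 1 (real, on the circle |z| = r):
  p(1) = (0)·1^0 + (1)·1^1 + (-1)·1^2 = 0.
  |p(1)| = 0.
Check: |p(1)| = 0 ≤ 2 = M_tri(1). ✓ Equality does not hold at z = 1 (the coefficients have mixed signs, so the terms do not all align in phase there).

M_tri(1) = 2; |p(1)| = 0; equality at z=1: no.


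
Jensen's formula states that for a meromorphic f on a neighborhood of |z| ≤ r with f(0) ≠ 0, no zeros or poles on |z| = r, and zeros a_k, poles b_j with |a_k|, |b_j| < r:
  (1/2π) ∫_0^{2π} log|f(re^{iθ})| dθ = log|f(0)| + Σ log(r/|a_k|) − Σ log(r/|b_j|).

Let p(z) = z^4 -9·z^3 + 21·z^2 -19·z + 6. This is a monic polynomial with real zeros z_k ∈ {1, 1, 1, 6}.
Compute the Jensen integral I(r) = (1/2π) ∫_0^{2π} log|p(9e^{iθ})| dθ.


Zeros: 1, 1, 1, 6; r = 9.
Inside |z| < r: 1, 1, 1, 6. Outside (|z| ≥ r): ∅.
p(0) = 6, so log|p(0)| = log(6) = 1.7918.
Apply Jensen: I(r) = log|p(0)| + Σ_k log(r/|z_k|), summed over zeros inside |z| < r.
  log(r/|z_k|) for z_k = 1: log(9/1) = 2.1972
  log(r/|z_k|) for z_k = 1: log(9/1) = 2.1972
  log(r/|z_k|) for z_k = 1: log(9/1) = 2.1972
  log(r/|z_k|) for z_k = 6: log(9/6) = 0.4055
Sum over inside zeros: 6.9971.
I(r) = log|p(0)| + (inside sum) = 1.7918 + 6.9971 = 8.7889.
Closed form (all zeros inside, monic): I(r) = n·log(r) = 4·log(9) = 8.7889. ✓

I(r) ≈ 8.7889.
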